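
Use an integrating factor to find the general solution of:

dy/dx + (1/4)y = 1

Using integrating factor method:

General solution: y = 4 + Ce^(-x/4)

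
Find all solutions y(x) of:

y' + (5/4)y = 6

Using integrating factor method:

General solution: y = 24/5 + Ce^(-5x/4)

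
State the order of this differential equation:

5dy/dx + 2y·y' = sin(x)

The order is 1 (highest derivative is of order 1).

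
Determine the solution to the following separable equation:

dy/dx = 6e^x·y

Separating variables and integrating:
ln|y| = 6e^x + C

General solution: y = Ce^(6e^x)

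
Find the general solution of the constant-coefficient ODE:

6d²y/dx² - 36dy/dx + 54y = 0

Characteristic equation: 6r² - 36r + 54 = 0
Divide by 6: r² - 6r + 9 = 0
Factored: (r - 3)² = 0
Repeated root: r = 3
General solution: y = (C₁ + C₂x)e^(3x)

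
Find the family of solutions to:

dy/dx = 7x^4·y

Separating variables and integrating:
ln|y| = 7x^5/5 + C

General solution: y = Ce^(7x^5/5)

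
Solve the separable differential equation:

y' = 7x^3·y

Separating variables and integrating:
ln|y| = 7x^4/4 + C

General solution: y = Ce^(7x^4/4)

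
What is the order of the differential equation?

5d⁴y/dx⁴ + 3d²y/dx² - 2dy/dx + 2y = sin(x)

The order is 4 (highest derivative is of order 4).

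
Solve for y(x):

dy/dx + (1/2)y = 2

Using integrating factor method:

General solution: y = 4 + Ce^(-x/2)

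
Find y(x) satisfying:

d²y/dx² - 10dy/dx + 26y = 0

Characteristic equation: r² - 10r + 26 = 0
Roots: r = 5 ± i (complex conjugates)
General solution: y = e^(5x)(C₁cos(x) + C₂sin(x))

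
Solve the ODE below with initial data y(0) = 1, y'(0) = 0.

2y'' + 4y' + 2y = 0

General solution: y = (C₁ + C₂x)e^(-x)
Repeated root r = -1
Applying ICs: C₁ = 1, C₂ = 1
Particular solution: y = (1 + x)e^(-x)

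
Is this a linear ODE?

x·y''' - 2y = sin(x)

Yes. Linear (y and its derivatives appear to the first power only, no products of y terms)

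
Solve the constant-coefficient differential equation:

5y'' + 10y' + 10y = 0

Characteristic equation: 5r² + 10r + 10 = 0
Divide by 5: r² + 2r + 2 = 0
Roots: r = -1 ± i (complex conjugates)
General solution: y = e^(-x)(C₁cos(x) + C₂sin(x))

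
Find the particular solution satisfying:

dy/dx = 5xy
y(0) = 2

General solution: y = Ce^(5x²/2)
Applying IC y(0) = 2:
Particular solution: y = 2e^(5x²/2)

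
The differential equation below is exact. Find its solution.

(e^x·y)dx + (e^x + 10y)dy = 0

Verify exactness: ∂M/∂y = ∂N/∂x ✓
Find F(x,y) such that ∂F/∂x = M, ∂F/∂y = N
Solution: e^x·y + 5y² = C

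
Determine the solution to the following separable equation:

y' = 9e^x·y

Separating variables and integrating:
ln|y| = 9e^x + C

General solution: y = Ce^(9e^x)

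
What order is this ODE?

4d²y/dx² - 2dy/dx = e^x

The order is 2 (highest derivative is of order 2).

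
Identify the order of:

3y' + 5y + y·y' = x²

The order is 1 (highest derivative is of order 1).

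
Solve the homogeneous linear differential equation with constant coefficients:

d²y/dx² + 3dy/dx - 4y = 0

Characteristic equation: r² + 3r - 4 = 0
Roots: r = 1, -4 (distinct real)
General solution: y = C₁e^x + C₂e^(-4x)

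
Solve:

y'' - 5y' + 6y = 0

Characteristic equation: r² - 5r + 6 = 0
Roots: r = 2, 3 (distinct real)
General solution: y = C₁e^(2x) + C₂e^(3x)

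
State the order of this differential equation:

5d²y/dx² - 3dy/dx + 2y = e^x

The order is 2 (highest derivative is of order 2).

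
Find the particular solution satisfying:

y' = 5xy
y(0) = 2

General solution: y = Ce^(5x²/2)
Applying IC y(0) = 2:
Particular solution: y = 2e^(5x²/2)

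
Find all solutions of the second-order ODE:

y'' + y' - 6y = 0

Characteristic equation: r² + r - 6 = 0
Roots: r = 2, -3 (distinct real)
General solution: y = C₁e^(2x) + C₂e^(-3x)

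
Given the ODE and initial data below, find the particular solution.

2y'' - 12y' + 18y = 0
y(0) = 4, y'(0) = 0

General solution: y = (C₁ + C₂x)e^(3x)
Repeated root r = 3
Applying ICs: C₁ = 4, C₂ = -12
Particular solution: y = (4 - 12x)e^(3x)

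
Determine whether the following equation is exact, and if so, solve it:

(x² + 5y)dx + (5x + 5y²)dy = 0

Verify exactness: ∂M/∂y = ∂N/∂x ✓
Find F(x,y) such that ∂F/∂x = M, ∂F/∂y = N
Solution: x³/3 + 5xy + 5y³/3 = C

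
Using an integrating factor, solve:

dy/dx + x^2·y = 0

Using integrating factor method:

General solution: y = Ce^(-x^3/3)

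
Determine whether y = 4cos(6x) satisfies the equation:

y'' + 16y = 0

Verification:
y'' = -144cos(6x)
y'' + 16y ≠ 0 (frequency mismatch: got 36 instead of 16)

No, it is not a solution.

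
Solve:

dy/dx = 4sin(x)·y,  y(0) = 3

General solution: y = Ce^(-4cos(x))
Applying IC y(0) = 3:
Particular solution: y = 3e^(4(1-cos(x)))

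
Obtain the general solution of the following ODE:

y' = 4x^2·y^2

Separating variables and integrating:
-1/y = 4x^3/3 + C

General solution: y^-1 = (-4/3)x^3 + C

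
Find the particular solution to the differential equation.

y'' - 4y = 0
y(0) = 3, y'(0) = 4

General solution: y = C₁e^(2x) + C₂e^(-2x)
Applying ICs: C₁ = 5/2, C₂ = 1/2
Particular solution: y = (5/2)e^(2x) + (1/2)e^(-2x)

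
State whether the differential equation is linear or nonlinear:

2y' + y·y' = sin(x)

Nonlinear (product y·y')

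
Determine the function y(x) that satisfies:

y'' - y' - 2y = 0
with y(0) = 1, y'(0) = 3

General solution: y = C₁e^(2x) + C₂e^(-x)
Applying ICs: C₁ = 4/3, C₂ = -1/3
Particular solution: y = (4/3)e^(2x) - (1/3)e^(-x)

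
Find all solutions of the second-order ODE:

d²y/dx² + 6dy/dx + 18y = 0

Characteristic equation: r² + 6r + 18 = 0
Roots: r = -3 ± 3i (complex conjugates)
General solution: y = e^(-3x)(C₁cos(3x) + C₂sin(3x))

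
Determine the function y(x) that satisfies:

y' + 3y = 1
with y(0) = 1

General solution: y = 1/3 + Ce^(-3x)
Applying y(0) = 1: C = 1 - 1/3 = 2/3
Particular solution: y = 1/3 + (2/3)e^(-3x)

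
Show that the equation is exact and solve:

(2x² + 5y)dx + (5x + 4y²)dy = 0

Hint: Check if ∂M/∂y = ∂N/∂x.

Verify exactness: ∂M/∂y = ∂N/∂x ✓
Find F(x,y) such that ∂F/∂x = M, ∂F/∂y = N
Solution: 2x³/3 + 5xy + 4y³/3 = C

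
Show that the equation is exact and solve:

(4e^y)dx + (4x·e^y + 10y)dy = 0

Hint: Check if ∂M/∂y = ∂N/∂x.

Verify exactness: ∂M/∂y = ∂N/∂x ✓
Find F(x,y) such that ∂F/∂x = M, ∂F/∂y = N
Solution: 4x·e^y + 5y² = C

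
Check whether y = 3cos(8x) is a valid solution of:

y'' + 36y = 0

Verification:
y'' = -192cos(8x)
y'' + 36y ≠ 0 (frequency mismatch: got 64 instead of 36)

No, it is not a solution.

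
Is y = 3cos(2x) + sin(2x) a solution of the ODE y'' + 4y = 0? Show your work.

Verification:
y'' = -12cos(2x) - 4sin(2x)
y'' + 4y = 0 ✓

Yes, it is a solution.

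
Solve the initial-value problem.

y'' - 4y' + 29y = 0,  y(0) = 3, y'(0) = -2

General solution: y = e^(2x)(C₁cos(5x) + C₂sin(5x))
Complex roots r = 2 ± 5i
Applying ICs: C₁ = 3, C₂ = -8/5
Particular solution: y = e^(2x)(3cos(5x) - (8/5)sin(5x))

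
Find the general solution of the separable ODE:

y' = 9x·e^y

Separating variables and integrating:
-e^(-y) = 9x²/2 + C

General solution: y = -ln(C - 9x²/2)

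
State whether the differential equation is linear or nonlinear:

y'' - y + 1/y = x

Nonlinear (1/y term)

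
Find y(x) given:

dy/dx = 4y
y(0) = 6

General solution: y = Ce^(4x)
Applying IC y(0) = 6:
Particular solution: y = 6e^(4x)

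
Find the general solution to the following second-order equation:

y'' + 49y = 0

Characteristic equation: r² + 49 = 0
Roots: r = ±7i (complex conjugates)
General solution: y = C₁cos(7x) + C₂sin(7x)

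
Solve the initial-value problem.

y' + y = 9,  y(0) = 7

General solution: y = 9 + Ce^(-x)
Applying y(0) = 7: C = 7 - 9 = -2
Particular solution: y = 9 - 2e^(-x)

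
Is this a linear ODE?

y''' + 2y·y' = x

No. Nonlinear (product y·y')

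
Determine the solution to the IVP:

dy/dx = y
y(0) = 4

General solution: y = Ce^x
Applying IC y(0) = 4:
Particular solution: y = 4e^x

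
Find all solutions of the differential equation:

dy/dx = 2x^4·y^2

Separating variables and integrating:
-1/y = 2x^5/5 + C

General solution: y^-1 = (-2/5)x^5 + C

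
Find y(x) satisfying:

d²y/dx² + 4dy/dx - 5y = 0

Characteristic equation: r² + 4r - 5 = 0
Roots: r = 1, -5 (distinct real)
General solution: y = C₁e^x + C₂e^(-5x)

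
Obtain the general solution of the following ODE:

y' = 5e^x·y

Separating variables and integrating:
ln|y| = 5e^x + C

General solution: y = Ce^(5e^x)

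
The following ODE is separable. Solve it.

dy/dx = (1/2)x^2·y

Separating variables and integrating:
ln|y| = x^3/6 + C

General solution: y = Ce^(x^3/6)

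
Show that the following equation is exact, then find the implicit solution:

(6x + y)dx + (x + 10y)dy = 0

Verify exactness: ∂M/∂y = ∂N/∂x ✓
Find F(x,y) such that ∂F/∂x = M, ∂F/∂y = N
Solution: 3x² + xy + 5y² = C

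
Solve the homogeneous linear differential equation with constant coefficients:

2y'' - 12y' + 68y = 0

Characteristic equation: 2r² - 12r + 68 = 0
Divide by 2: r² - 6r + 34 = 0
Roots: r = 3 ± 5i (complex conjugates)
General solution: y = e^(3x)(C₁cos(5x) + C₂sin(5x))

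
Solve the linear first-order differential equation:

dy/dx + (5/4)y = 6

Using integrating factor method:

General solution: y = 24/5 + Ce^(-5x/4)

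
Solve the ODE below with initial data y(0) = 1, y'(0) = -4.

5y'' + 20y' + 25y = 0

General solution: y = e^(-2x)(C₁cos(x) + C₂sin(x))
Complex roots r = -2 ± i
Applying ICs: C₁ = 1, C₂ = -2
Particular solution: y = e^(-2x)(cos(x) - 2sin(x))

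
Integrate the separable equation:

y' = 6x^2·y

Separating variables and integrating:
ln|y| = 2x^3 + C

General solution: y = Ce^(2x^3)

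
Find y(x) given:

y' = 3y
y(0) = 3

General solution: y = Ce^(3x)
Applying IC y(0) = 3:
Particular solution: y = 3e^(3x)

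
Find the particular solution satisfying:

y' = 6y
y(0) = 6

General solution: y = Ce^(6x)
Applying IC y(0) = 6:
Particular solution: y = 6e^(6x)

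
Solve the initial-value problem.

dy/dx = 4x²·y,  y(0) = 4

General solution: y = Ce^(4x³/3)
Applying IC y(0) = 4:
Particular solution: y = 4e^(4x³/3)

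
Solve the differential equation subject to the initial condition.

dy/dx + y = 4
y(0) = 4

General solution: y = 4 + Ce^(-x)
Applying y(0) = 4: C = 4 - 4 = 0
Particular solution: y = 4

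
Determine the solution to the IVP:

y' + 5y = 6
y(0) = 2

General solution: y = 6/5 + Ce^(-5x)
Applying y(0) = 2: C = 2 - 6/5 = 4/5
Particular solution: y = 6/5 + (4/5)e^(-5x)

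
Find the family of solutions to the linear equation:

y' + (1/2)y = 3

Using integrating factor method:

General solution: y = 6 + Ce^(-x/2)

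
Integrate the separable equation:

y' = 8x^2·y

Separating variables and integrating:
ln|y| = 8x^3/3 + C

General solution: y = Ce^(8x^3/3)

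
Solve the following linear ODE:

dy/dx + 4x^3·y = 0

Using integrating factor method:

General solution: y = Ce^(-x^4)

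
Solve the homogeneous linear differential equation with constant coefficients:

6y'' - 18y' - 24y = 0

Characteristic equation: 6r² - 18r - 24 = 0
Divide by 6: r² - 3r - 4 = 0
Roots: r = 4, -1 (distinct real)
General solution: y = C₁e^(4x) + C₂e^(-x)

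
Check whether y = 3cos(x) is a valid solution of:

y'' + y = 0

Verification:
y'' = -3cos(x)
y'' + y = 0 ✓

Yes, it is a solution.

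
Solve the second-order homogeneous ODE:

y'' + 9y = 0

Characteristic equation: r² + 9 = 0
Roots: r = ±3i (complex conjugates)
General solution: y = C₁cos(3x) + C₂sin(3x)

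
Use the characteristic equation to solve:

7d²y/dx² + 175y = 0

Characteristic equation: 7r² + 175 = 0
Divide by 7: r² + 25 = 0
Roots: r = ±5i (complex conjugates)
General solution: y = C₁cos(5x) + C₂sin(5x)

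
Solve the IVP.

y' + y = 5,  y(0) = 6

General solution: y = 5 + Ce^(-x)
Applying y(0) = 6: C = 6 - 5 = 1
Particular solution: y = 5 + e^(-x)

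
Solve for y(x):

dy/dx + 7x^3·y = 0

Using integrating factor method:

General solution: y = Ce^(-7x^4/4)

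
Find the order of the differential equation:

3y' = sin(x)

The order is 1 (highest derivative is of order 1).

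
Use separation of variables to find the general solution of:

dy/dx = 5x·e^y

Separating variables and integrating:
-e^(-y) = 5x²/2 + C

General solution: y = -ln(C - 5x²/2)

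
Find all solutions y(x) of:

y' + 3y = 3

Using integrating factor method:

General solution: y = 1 + Ce^(-3x)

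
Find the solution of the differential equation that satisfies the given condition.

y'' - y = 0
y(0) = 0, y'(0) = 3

General solution: y = C₁e^x + C₂e^(-x)
Applying ICs: C₁ = 3/2, C₂ = -3/2
Particular solution: y = (3/2)e^x - (3/2)e^(-x)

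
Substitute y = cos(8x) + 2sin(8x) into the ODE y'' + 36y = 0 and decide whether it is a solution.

Verification:
y'' = -64cos(8x) - 128sin(8x)
y'' + 36y ≠ 0 (frequency mismatch: got 64 instead of 36)

No, it is not a solution.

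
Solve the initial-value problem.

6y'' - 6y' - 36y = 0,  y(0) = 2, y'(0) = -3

General solution: y = C₁e^(3x) + C₂e^(-2x)
Applying ICs: C₁ = 1/5, C₂ = 9/5
Particular solution: y = (1/5)e^(3x) + (9/5)e^(-2x)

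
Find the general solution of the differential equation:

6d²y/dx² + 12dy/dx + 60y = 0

Characteristic equation: 6r² + 12r + 60 = 0
Divide by 6: r² + 2r + 10 = 0
Roots: r = -1 ± 3i (complex conjugates)
General solution: y = e^(-x)(C₁cos(3x) + C₂sin(3x))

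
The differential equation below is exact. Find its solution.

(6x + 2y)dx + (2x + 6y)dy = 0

Verify exactness: ∂M/∂y = ∂N/∂x ✓
Find F(x,y) such that ∂F/∂x = M, ∂F/∂y = N
Solution: 3x² + 2xy + 3y² = C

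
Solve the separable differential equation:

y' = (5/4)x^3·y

Separating variables and integrating:
ln|y| = 5x^4/16 + C

General solution: y = Ce^(5x^4/16)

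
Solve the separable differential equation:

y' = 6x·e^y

Separating variables and integrating:
-e^(-y) = 3x² + C

General solution: y = -ln(C - 3x²)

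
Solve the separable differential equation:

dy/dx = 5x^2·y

Separating variables and integrating:
ln|y| = 5x^3/3 + C

General solution: y = Ce^(5x^3/3)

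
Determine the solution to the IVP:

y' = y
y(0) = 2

General solution: y = Ce^x
Applying IC y(0) = 2:
Particular solution: y = 2e^x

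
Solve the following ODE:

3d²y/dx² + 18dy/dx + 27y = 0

Characteristic equation: 3r² + 18r + 27 = 0
Divide by 3: r² + 6r + 9 = 0
Factored: (r + 3)² = 0
Repeated root: r = -3
General solution: y = (C₁ + C₂x)e^(-3x)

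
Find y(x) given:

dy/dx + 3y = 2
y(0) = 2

General solution: y = 2/3 + Ce^(-3x)
Applying y(0) = 2: C = 2 - 2/3 = 4/3
Particular solution: y = 2/3 + (4/3)e^(-3x)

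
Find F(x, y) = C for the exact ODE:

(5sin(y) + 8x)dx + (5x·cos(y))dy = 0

Verify exactness: ∂M/∂y = ∂N/∂x ✓
Find F(x,y) such that ∂F/∂x = M, ∂F/∂y = N
Solution: 5x·sin(y) + 4x² = C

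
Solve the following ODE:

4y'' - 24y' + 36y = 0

Characteristic equation: 4r² - 24r + 36 = 0
Divide by 4: r² - 6r + 9 = 0
Factored: (r - 3)² = 0
Repeated root: r = 3
General solution: y = (C₁ + C₂x)e^(3x)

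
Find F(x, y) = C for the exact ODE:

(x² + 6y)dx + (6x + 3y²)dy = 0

Verify exactness: ∂M/∂y = ∂N/∂x ✓
Find F(x,y) such that ∂F/∂x = M, ∂F/∂y = N
Solution: x³/3 + 6xy + y³ = C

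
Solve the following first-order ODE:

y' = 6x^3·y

Separating variables and integrating:
ln|y| = 3x^4/2 + C

General solution: y = Ce^(3x^4/2)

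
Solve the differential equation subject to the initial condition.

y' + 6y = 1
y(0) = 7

General solution: y = 1/6 + Ce^(-6x)
Applying y(0) = 7: C = 7 - 1/6 = 41/6
Particular solution: y = 1/6 + (41/6)e^(-6x)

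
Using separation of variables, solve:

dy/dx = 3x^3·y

Separating variables and integrating:
ln|y| = 3x^4/4 + C

General solution: y = Ce^(3x^4/4)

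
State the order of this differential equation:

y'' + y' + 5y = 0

The order is 2 (highest derivative is of order 2).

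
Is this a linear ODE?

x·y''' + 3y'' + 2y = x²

Yes. Linear (y and its derivatives appear to the first power only, no products of y terms)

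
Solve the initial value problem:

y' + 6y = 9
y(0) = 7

General solution: y = 3/2 + Ce^(-6x)
Applying y(0) = 7: C = 7 - 3/2 = 11/2
Particular solution: y = 3/2 + (11/2)e^(-6x)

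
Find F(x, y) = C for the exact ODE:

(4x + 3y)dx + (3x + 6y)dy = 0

Verify exactness: ∂M/∂y = ∂N/∂x ✓
Find F(x,y) such that ∂F/∂x = M, ∂F/∂y = N
Solution: 2x² + 3xy + 3y² = C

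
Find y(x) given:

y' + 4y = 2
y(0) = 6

General solution: y = 1/2 + Ce^(-4x)
Applying y(0) = 6: C = 6 - 1/2 = 11/2
Particular solution: y = 1/2 + (11/2)e^(-4x)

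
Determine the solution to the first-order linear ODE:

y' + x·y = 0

Using integrating factor method:

General solution: y = Ce^(-x^2/2)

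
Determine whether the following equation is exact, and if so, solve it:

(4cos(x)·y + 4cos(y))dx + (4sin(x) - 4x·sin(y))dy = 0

Verify exactness: ∂M/∂y = ∂N/∂x ✓
Find F(x,y) such that ∂F/∂x = M, ∂F/∂y = N
Solution: 4sin(x)·y + 4x·cos(y) = C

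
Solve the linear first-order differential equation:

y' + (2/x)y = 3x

Using integrating factor method:

General solution: y = (3/4)x^2 + Cx^(-2)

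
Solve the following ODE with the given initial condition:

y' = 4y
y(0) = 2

General solution: y = Ce^(4x)
Applying IC y(0) = 2:
Particular solution: y = 2e^(4x)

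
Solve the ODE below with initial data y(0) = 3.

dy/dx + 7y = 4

General solution: y = 4/7 + Ce^(-7x)
Applying y(0) = 3: C = 3 - 4/7 = 17/7
Particular solution: y = 4/7 + (17/7)e^(-7x)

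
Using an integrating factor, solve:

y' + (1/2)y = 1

Using integrating factor method:

General solution: y = 2 + Ce^(-x/2)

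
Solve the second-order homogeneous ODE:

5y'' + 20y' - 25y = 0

Characteristic equation: 5r² + 20r - 25 = 0
Divide by 5: r² + 4r - 5 = 0
Roots: r = 1, -5 (distinct real)
General solution: y = C₁e^x + C₂e^(-5x)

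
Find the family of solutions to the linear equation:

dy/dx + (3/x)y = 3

Using integrating factor method:

General solution: y = (3/4)x + Cx^(-3)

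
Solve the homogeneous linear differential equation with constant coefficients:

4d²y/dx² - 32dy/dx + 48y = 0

Characteristic equation: 4r² - 32r + 48 = 0
Divide by 4: r² - 8r + 12 = 0
Roots: r = 6, 2 (distinct real)
General solution: y = C₁e^(6x) + C₂e^(2x)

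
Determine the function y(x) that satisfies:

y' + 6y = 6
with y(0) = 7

General solution: y = 1 + Ce^(-6x)
Applying y(0) = 7: C = 7 - 1 = 6
Particular solution: y = 1 + 6e^(-6x)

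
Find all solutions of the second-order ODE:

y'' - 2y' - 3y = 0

Characteristic equation: r² - 2r - 3 = 0
Roots: r = 3, -1 (distinct real)
General solution: y = C₁e^(3x) + C₂e^(-x)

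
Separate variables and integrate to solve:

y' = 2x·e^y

Separating variables and integrating:
-e^(-y) = x² + C

General solution: y = -ln(C - x²)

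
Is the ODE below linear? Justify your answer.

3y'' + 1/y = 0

No. Nonlinear (1/y term)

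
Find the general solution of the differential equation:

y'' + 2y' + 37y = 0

Characteristic equation: r² + 2r + 37 = 0
Roots: r = -1 ± 6i (complex conjugates)
General solution: y = e^(-x)(C₁cos(6x) + C₂sin(6x))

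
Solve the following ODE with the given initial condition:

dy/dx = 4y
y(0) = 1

General solution: y = Ce^(4x)
Applying IC y(0) = 1:
Particular solution: y = e^(4x)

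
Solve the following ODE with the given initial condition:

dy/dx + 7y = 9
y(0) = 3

General solution: y = 9/7 + Ce^(-7x)
Applying y(0) = 3: C = 3 - 9/7 = 12/7
Particular solution: y = 9/7 + (12/7)e^(-7x)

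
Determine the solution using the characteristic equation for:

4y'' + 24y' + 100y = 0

Characteristic equation: 4r² + 24r + 100 = 0
Divide by 4: r² + 6r + 25 = 0
Roots: r = -3 ± 4i (complex conjugates)
General solution: y = e^(-3x)(C₁cos(4x) + C₂sin(4x))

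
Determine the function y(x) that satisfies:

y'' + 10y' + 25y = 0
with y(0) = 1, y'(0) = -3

General solution: y = (C₁ + C₂x)e^(-5x)
Repeated root r = -5
Applying ICs: C₁ = 1, C₂ = 2
Particular solution: y = (1 + 2x)e^(-5x)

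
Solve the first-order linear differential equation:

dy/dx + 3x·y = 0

Using integrating factor method:

General solution: y = Ce^(-3x^2/2)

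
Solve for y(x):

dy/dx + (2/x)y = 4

Using integrating factor method:

General solution: y = (4/3)x + Cx^(-2)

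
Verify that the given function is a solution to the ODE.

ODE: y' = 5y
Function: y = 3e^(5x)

Verification:
y = 3e^(5x)
y' = 15e^(5x)
5y = 15e^(5x)
y' = 5y ✓

Yes, it is a solution.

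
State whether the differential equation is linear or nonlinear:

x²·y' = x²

Linear (y and its derivatives appear to the first power only, no products of y terms)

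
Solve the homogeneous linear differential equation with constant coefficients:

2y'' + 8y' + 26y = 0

Characteristic equation: 2r² + 8r + 26 = 0
Divide by 2: r² + 4r + 13 = 0
Roots: r = -2 ± 3i (complex conjugates)
General solution: y = e^(-2x)(C₁cos(3x) + C₂sin(3x))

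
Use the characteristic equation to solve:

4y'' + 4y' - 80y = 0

Characteristic equation: 4r² + 4r - 80 = 0
Divide by 4: r² + r - 20 = 0
Roots: r = 4, -5 (distinct real)
General solution: y = C₁e^(4x) + C₂e^(-5x)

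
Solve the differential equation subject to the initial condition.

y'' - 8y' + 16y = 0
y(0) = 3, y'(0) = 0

General solution: y = (C₁ + C₂x)e^(4x)
Repeated root r = 4
Applying ICs: C₁ = 3, C₂ = -12
Particular solution: y = (3 - 12x)e^(4x)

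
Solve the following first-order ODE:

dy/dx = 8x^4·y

Separating variables and integrating:
ln|y| = 8x^5/5 + C

General solution: y = Ce^(8x^5/5)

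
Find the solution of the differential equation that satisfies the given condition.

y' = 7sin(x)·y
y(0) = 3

General solution: y = Ce^(-7cos(x))
Applying IC y(0) = 3:
Particular solution: y = 3e^(7(1-cos(x)))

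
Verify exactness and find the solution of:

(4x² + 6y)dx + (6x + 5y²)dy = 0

Verify exactness: ∂M/∂y = ∂N/∂x ✓
Find F(x,y) such that ∂F/∂x = M, ∂F/∂y = N
Solution: 4x³/3 + 6xy + 5y³/3 = C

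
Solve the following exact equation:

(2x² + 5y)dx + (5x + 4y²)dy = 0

Verify exactness: ∂M/∂y = ∂N/∂x ✓
Find F(x,y) such that ∂F/∂x = M, ∂F/∂y = N
Solution: 2x³/3 + 5xy + 4y³/3 = C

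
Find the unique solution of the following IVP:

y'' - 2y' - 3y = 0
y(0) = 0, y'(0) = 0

General solution: y = C₁e^(3x) + C₂e^(-x)
Applying ICs: C₁ = 0, C₂ = 0
Particular solution: y = 0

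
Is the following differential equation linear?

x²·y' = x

Yes. Linear (y and its derivatives appear to the first power only, no products of y terms)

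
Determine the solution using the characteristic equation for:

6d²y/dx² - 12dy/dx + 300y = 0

Characteristic equation: 6r² - 12r + 300 = 0
Divide by 6: r² - 2r + 50 = 0
Roots: r = 1 ± 7i (complex conjugates)
General solution: y = e^x(C₁cos(7x) + C₂sin(7x))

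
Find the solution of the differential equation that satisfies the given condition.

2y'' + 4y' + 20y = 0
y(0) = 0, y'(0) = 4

General solution: y = e^(-x)(C₁cos(3x) + C₂sin(3x))
Complex roots r = -1 ± 3i
Applying ICs: C₁ = 0, C₂ = 4/3
Particular solution: y = e^(-x)((4/3)sin(3x))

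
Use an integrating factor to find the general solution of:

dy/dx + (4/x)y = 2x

Using integrating factor method:

General solution: y = (1/3)x^2 + Cx^(-4)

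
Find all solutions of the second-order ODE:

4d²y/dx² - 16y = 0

Characteristic equation: 4r² - 16 = 0
Divide by 4: r² - 4 = 0
Roots: r = 2, -2 (distinct real)
General solution: y = C₁e^(2x) + C₂e^(-2x)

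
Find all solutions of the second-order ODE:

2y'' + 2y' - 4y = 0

Characteristic equation: 2r² + 2r - 4 = 0
Divide by 2: r² + r - 2 = 0
Roots: r = 1, -2 (distinct real)
General solution: y = C₁e^x + C₂e^(-2x)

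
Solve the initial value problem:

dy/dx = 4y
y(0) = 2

General solution: y = Ce^(4x)
Applying IC y(0) = 2:
Particular solution: y = 2e^(4x)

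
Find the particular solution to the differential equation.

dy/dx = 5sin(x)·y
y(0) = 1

General solution: y = Ce^(-5cos(x))
Applying IC y(0) = 1:
Particular solution: y = e^(5(1-cos(x)))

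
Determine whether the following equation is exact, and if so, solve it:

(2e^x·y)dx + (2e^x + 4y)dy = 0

Verify exactness: ∂M/∂y = ∂N/∂x ✓
Find F(x,y) such that ∂F/∂x = M, ∂F/∂y = N
Solution: 2e^x·y + 2y² = C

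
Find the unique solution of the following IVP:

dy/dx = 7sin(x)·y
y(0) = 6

General solution: y = Ce^(-7cos(x))
Applying IC y(0) = 6:
Particular solution: y = 6e^(7(1-cos(x)))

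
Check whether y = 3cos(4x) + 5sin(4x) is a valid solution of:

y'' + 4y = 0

Verification:
y'' = -48cos(4x) - 80sin(4x)
y'' + 4y ≠ 0 (frequency mismatch: got 16 instead of 4)

No, it is not a solution.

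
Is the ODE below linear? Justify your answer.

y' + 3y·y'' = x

No. Nonlinear (y·y'' term)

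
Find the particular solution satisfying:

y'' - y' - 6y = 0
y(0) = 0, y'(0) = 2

General solution: y = C₁e^(3x) + C₂e^(-2x)
Applying ICs: C₁ = 2/5, C₂ = -2/5
Particular solution: y = (2/5)e^(3x) - (2/5)e^(-2x)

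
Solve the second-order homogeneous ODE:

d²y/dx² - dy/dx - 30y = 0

Characteristic equation: r² - r - 30 = 0
Roots: r = 6, -5 (distinct real)
General solution: y = C₁e^(6x) + C₂e^(-5x)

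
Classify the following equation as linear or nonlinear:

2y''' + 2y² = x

Nonlinear (y² term)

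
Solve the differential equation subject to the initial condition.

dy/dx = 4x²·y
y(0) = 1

General solution: y = Ce^(4x³/3)
Applying IC y(0) = 1:
Particular solution: y = e^(4x³/3)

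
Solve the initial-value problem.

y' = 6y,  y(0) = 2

General solution: y = Ce^(6x)
Applying IC y(0) = 2:
Particular solution: y = 2e^(6x)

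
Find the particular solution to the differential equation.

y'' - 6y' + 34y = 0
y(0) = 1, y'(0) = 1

General solution: y = e^(3x)(C₁cos(5x) + C₂sin(5x))
Complex roots r = 3 ± 5i
Applying ICs: C₁ = 1, C₂ = -2/5
Particular solution: y = e^(3x)(cos(5x) - (2/5)sin(5x))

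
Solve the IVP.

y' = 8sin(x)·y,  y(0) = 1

General solution: y = Ce^(-8cos(x))
Applying IC y(0) = 1:
Particular solution: y = e^(8(1-cos(x)))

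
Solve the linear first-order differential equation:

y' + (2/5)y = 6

Using integrating factor method:

General solution: y = 15 + Ce^(-2x/5)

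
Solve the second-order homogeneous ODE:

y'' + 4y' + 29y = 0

Characteristic equation: r² + 4r + 29 = 0
Roots: r = -2 ± 5i (complex conjugates)
General solution: y = e^(-2x)(C₁cos(5x) + C₂sin(5x))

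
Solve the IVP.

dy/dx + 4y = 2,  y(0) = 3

General solution: y = 1/2 + Ce^(-4x)
Applying y(0) = 3: C = 3 - 1/2 = 5/2
Particular solution: y = 1/2 + (5/2)e^(-4x)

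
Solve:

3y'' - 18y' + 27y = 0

Characteristic equation: 3r² - 18r + 27 = 0
Divide by 3: r² - 6r + 9 = 0
Factored: (r - 3)² = 0
Repeated root: r = 3
General solution: y = (C₁ + C₂x)e^(3x)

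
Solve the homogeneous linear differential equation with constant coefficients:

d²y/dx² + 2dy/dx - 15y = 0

Characteristic equation: r² + 2r - 15 = 0
Roots: r = 3, -5 (distinct real)
General solution: y = C₁e^(3x) + C₂e^(-5x)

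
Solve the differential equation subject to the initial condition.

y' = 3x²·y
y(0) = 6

General solution: y = Ce^(x³)
Applying IC y(0) = 6:
Particular solution: y = 6e^(x³)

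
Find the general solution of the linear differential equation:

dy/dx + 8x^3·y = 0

Using integrating factor method:

General solution: y = Ce^(-2x^4)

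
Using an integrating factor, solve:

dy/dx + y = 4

Using integrating factor method:

General solution: y = 4 + Ce^(-x)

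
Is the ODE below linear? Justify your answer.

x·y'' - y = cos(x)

Yes. Linear (y and its derivatives appear to the first power only, no products of y terms)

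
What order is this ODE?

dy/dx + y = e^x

The order is 1 (highest derivative is of order 1).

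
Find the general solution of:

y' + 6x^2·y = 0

Using integrating factor method:

General solution: y = Ce^(-2x^3)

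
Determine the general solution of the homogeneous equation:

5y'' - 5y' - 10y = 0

Characteristic equation: 5r² - 5r - 10 = 0
Divide by 5: r² - r - 2 = 0
Roots: r = 2, -1 (distinct real)
General solution: y = C₁e^(2x) + C₂e^(-x)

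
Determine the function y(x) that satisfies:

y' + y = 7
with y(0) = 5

General solution: y = 7 + Ce^(-x)
Applying y(0) = 5: C = 5 - 7 = -2
Particular solution: y = 7 - 2e^(-x)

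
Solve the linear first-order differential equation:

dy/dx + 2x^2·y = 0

Using integrating factor method:

General solution: y = Ce^(-2x^3/3)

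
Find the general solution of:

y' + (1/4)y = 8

Using integrating factor method:

General solution: y = 32 + Ce^(-x/4)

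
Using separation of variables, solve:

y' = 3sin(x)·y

Separating variables and integrating:
ln|y| = -3cos(x) + C

General solution: y = Ce^(-3cos(x))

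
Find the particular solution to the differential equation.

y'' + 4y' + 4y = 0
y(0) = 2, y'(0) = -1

General solution: y = (C₁ + C₂x)e^(-2x)
Repeated root r = -2
Applying ICs: C₁ = 2, C₂ = 3
Particular solution: y = (2 + 3x)e^(-2x)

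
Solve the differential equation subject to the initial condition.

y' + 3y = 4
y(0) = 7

General solution: y = 4/3 + Ce^(-3x)
Applying y(0) = 7: C = 7 - 4/3 = 17/3
Particular solution: y = 4/3 + (17/3)e^(-3x)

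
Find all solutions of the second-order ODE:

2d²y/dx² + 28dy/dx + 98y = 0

Characteristic equation: 2r² + 28r + 98 = 0
Divide by 2: r² + 14r + 49 = 0
Factored: (r + 7)² = 0
Repeated root: r = -7
General solution: y = (C₁ + C₂x)e^(-7x)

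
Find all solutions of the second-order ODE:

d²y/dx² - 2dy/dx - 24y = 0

Characteristic equation: r² - 2r - 24 = 0
Roots: r = 6, -4 (distinct real)
General solution: y = C₁e^(6x) + C₂e^(-4x)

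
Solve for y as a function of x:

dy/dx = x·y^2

Separating variables and integrating:
-1/y = x^2/2 + C

General solution: y^-1 = (-1/2)x^2 + C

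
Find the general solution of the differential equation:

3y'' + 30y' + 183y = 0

Characteristic equation: 3r² + 30r + 183 = 0
Divide by 3: r² + 10r + 61 = 0
Roots: r = -5 ± 6i (complex conjugates)
General solution: y = e^(-5x)(C₁cos(6x) + C₂sin(6x))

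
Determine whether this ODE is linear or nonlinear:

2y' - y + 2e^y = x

Nonlinear (e^y is nonlinear in y)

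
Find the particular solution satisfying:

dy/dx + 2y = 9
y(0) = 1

General solution: y = 9/2 + Ce^(-2x)
Applying y(0) = 1: C = 1 - 9/2 = -7/2
Particular solution: y = 9/2 - (7/2)e^(-2x)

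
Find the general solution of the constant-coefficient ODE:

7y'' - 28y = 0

Characteristic equation: 7r² - 28 = 0
Divide by 7: r² - 4 = 0
Roots: r = 2, -2 (distinct real)
General solution: y = C₁e^(2x) + C₂e^(-2x)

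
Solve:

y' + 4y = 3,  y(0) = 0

General solution: y = 3/4 + Ce^(-4x)
Applying y(0) = 0: C = 0 - 3/4 = -3/4
Particular solution: y = 3/4 - (3/4)e^(-4x)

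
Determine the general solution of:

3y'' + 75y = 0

Characteristic equation: 3r² + 75 = 0
Divide by 3: r² + 25 = 0
Roots: r = ±5i (complex conjugates)
General solution: y = C₁cos(5x) + C₂sin(5x)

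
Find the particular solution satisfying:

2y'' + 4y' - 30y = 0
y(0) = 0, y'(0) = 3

General solution: y = C₁e^(3x) + C₂e^(-5x)
Applying ICs: C₁ = 3/8, C₂ = -3/8
Particular solution: y = (3/8)e^(3x) - (3/8)e^(-5x)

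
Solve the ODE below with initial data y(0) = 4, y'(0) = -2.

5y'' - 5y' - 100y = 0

General solution: y = C₁e^(5x) + C₂e^(-4x)
Applying ICs: C₁ = 14/9, C₂ = 22/9
Particular solution: y = (14/9)e^(5x) + (22/9)e^(-4x)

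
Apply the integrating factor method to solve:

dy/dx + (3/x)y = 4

Using integrating factor method:

General solution: y = x + Cx^(-3)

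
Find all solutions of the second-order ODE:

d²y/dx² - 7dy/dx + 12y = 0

Characteristic equation: r² - 7r + 12 = 0
Roots: r = 4, 3 (distinct real)
General solution: y = C₁e^(4x) + C₂e^(3x)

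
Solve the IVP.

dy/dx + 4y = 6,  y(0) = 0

General solution: y = 3/2 + Ce^(-4x)
Applying y(0) = 0: C = 0 - 3/2 = -3/2
Particular solution: y = 3/2 - (3/2)e^(-4x)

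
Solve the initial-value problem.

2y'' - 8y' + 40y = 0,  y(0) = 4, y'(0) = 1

General solution: y = e^(2x)(C₁cos(4x) + C₂sin(4x))
Complex roots r = 2 ± 4i
Applying ICs: C₁ = 4, C₂ = -7/4
Particular solution: y = e^(2x)(4cos(4x) - (7/4)sin(4x))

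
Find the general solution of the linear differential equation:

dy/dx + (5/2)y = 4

Using integrating factor method:

General solution: y = 8/5 + Ce^(-5x/2)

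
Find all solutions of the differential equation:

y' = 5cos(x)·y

Separating variables and integrating:
ln|y| = 5sin(x) + C

General solution: y = Ce^(5sin(x))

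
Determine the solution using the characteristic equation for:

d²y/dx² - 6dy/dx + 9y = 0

Characteristic equation: r² - 6r + 9 = 0
Factored: (r - 3)² = 0
Repeated root: r = 3
General solution: y = (C₁ + C₂x)e^(3x)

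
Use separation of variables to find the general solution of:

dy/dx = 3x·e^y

Separating variables and integrating:
-e^(-y) = 3x²/2 + C

General solution: y = -ln(C - 3x²/2)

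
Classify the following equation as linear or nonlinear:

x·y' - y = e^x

Linear (y and its derivatives appear to the first power only, no products of y terms)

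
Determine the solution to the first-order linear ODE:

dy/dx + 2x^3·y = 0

Using integrating factor method:

General solution: y = Ce^(-x^4/2)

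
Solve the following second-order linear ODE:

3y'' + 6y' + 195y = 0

Characteristic equation: 3r² + 6r + 195 = 0
Divide by 3: r² + 2r + 65 = 0
Roots: r = -1 ± 8i (complex conjugates)
General solution: y = e^(-x)(C₁cos(8x) + C₂sin(8x))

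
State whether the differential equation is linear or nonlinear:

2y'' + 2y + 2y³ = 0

Nonlinear (y³ term)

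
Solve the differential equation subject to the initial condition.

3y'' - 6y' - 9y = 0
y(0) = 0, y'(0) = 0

General solution: y = C₁e^(3x) + C₂e^(-x)
Applying ICs: C₁ = 0, C₂ = 0
Particular solution: y = 0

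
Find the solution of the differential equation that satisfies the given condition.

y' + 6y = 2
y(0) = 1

General solution: y = 1/3 + Ce^(-6x)
Applying y(0) = 1: C = 1 - 1/3 = 2/3
Particular solution: y = 1/3 + (2/3)e^(-6x)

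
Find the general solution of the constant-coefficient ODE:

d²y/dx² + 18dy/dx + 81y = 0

Characteristic equation: r² + 18r + 81 = 0
Factored: (r + 9)² = 0
Repeated root: r = -9
General solution: y = (C₁ + C₂x)e^(-9x)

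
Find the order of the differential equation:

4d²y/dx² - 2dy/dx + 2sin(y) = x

The order is 2 (highest derivative is of order 2).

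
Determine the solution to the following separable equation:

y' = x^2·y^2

Separating variables and integrating:
-1/y = x^3/3 + C

General solution: y^-1 = (-1/3)x^3 + C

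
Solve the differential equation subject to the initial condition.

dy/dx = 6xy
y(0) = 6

General solution: y = Ce^(3x²)
Applying IC y(0) = 6:
Particular solution: y = 6e^(3x²)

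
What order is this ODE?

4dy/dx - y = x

The order is 1 (highest derivative is of order 1).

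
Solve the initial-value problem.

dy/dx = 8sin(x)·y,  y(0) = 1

General solution: y = Ce^(-8cos(x))
Applying IC y(0) = 1:
Particular solution: y = e^(8(1-cos(x)))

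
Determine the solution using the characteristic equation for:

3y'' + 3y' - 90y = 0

Characteristic equation: 3r² + 3r - 90 = 0
Divide by 3: r² + r - 30 = 0
Roots: r = 5, -6 (distinct real)
General solution: y = C₁e^(5x) + C₂e^(-6x)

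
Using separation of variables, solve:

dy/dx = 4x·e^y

Separating variables and integrating:
-e^(-y) = 2x² + C

General solution: y = -ln(C - 2x²)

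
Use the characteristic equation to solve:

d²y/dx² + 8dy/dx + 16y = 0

Characteristic equation: r² + 8r + 16 = 0
Factored: (r + 4)² = 0
Repeated root: r = -4
General solution: y = (C₁ + C₂x)e^(-4x)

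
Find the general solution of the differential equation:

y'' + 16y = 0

Characteristic equation: r² + 16 = 0
Roots: r = ±4i (complex conjugates)
General solution: y = C₁cos(4x) + C₂sin(4x)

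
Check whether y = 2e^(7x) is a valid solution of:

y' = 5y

Verification:
y = 2e^(7x)
y' = 14e^(7x)
But 5y = 10e^(7x)
y' ≠ 5y — the derivative does not match

No, it is not a solution.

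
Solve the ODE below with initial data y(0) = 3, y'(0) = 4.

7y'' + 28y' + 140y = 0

General solution: y = e^(-2x)(C₁cos(4x) + C₂sin(4x))
Complex roots r = -2 ± 4i
Applying ICs: C₁ = 3, C₂ = 5/2
Particular solution: y = e^(-2x)(3cos(4x) + (5/2)sin(4x))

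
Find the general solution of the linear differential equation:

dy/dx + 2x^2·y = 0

Using integrating factor method:

General solution: y = Ce^(-2x^3/3)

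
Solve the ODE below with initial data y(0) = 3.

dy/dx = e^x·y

General solution: y = Ce^(e^x)
Applying IC y(0) = 3:
Particular solution: y = 3e^(e^x - 1)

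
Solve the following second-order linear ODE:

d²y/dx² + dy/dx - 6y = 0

Characteristic equation: r² + r - 6 = 0
Roots: r = 2, -3 (distinct real)
General solution: y = C₁e^(2x) + C₂e^(-3x)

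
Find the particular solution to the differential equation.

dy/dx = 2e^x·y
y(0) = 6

General solution: y = Ce^(2e^x)
Applying IC y(0) = 6:
Particular solution: y = 6e^(2(e^x - 1))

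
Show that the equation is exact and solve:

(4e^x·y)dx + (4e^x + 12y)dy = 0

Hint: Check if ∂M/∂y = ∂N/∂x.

Verify exactness: ∂M/∂y = ∂N/∂x ✓
Find F(x,y) such that ∂F/∂x = M, ∂F/∂y = N
Solution: 4e^x·y + 6y² = C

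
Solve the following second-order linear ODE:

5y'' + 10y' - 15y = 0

Characteristic equation: 5r² + 10r - 15 = 0
Divide by 5: r² + 2r - 3 = 0
Roots: r = 1, -3 (distinct real)
General solution: y = C₁e^x + C₂e^(-3x)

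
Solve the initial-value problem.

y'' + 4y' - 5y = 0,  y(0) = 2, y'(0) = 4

General solution: y = C₁e^x + C₂e^(-5x)
Applying ICs: C₁ = 7/3, C₂ = -1/3
Particular solution: y = (7/3)e^x - (1/3)e^(-5x)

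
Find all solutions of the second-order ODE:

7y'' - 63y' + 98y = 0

Characteristic equation: 7r² - 63r + 98 = 0
Divide by 7: r² - 9r + 14 = 0
Roots: r = 7, 2 (distinct real)
General solution: y = C₁e^(7x) + C₂e^(2x)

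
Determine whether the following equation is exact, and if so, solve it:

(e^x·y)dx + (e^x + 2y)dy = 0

Verify exactness: ∂M/∂y = ∂N/∂x ✓
Find F(x,y) such that ∂F/∂x = M, ∂F/∂y = N
Solution: e^x·y + y² = C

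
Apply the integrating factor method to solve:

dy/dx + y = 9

Using integrating factor method:

General solution: y = 9 + Ce^(-x)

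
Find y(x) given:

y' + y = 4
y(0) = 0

General solution: y = 4 + Ce^(-x)
Applying y(0) = 0: C = 0 - 4 = -4
Particular solution: y = 4 - 4e^(-x)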